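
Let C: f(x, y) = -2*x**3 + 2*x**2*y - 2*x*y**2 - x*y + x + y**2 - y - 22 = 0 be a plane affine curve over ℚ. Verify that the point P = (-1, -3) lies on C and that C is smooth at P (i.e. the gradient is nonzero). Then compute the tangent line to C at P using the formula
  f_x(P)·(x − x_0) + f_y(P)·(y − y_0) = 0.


Tangent line at P: -8*x - 16*y - 56 = 0.

Step 1: f(-1, -3) = 0, so P lies on C.
Step 2: partial derivatives
  f_x(x, y) = -6*x**2 + 4*x*y - 2*y**2 - y + 1, f_y(x, y) = 2*x**2 - 4*x*y - x + 2*y - 1.
  f_x(P) = -8, f_y(P) = -16 (gradient nonzero, so P is smooth).
Step 3: tangent line at P: -8·(x − -1) + -16·(y − -3) = 0.
Expanding: -8*x - 16*y - 56 = 0.


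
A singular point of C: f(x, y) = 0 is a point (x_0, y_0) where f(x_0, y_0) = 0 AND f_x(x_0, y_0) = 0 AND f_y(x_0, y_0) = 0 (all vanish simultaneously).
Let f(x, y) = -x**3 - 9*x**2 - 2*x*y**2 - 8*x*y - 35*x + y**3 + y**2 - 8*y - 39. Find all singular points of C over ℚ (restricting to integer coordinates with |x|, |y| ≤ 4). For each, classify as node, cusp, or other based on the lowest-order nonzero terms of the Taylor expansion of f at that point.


Singular points: {(-3, -2)}; classification: cusp.

Compute partial derivatives:
  f_x = -3*x**2 - 18*x - 2*y**2 - 8*y - 35.
  f_y = -4*x*y - 8*x + 3*y**2 + 2*y - 8.
Scan x_0 ∈ {−4, ..., 4}. For each x_0, f_y(x_0, y) is a polynomial in y; find its integer roots y ∈ {−4, ..., 4}, then test f_x and f at those candidates.
  x = -4: f_y(-4, y) = 3*y**2 + 18*y + 24; vanishes at y ∈ {-4, -2}. (-4, -4): f_x = -11 ≠ 0; (-4, -2): f_x = -3 ≠ 0.
  x = -3: f_y(-3, y) = 3*y**2 + 14*y + 16; vanishes at y ∈ {-2}. (-3, -2): f_x = 0, f = 0 — SINGULAR.
  x = -2: f_y(-2, y) = 3*y**2 + 10*y + 8; vanishes at y ∈ {-2}. (-2, -2): f_x = -3 ≠ 0.
  x = -1: f_y(-1, y) = 3*y**2 + 6*y; vanishes at y ∈ {-2, 0}. (-1, -2): f_x = -12 ≠ 0; (-1, 0): f_x = -20 ≠ 0.
  x = 0: f_y(0, y) = 3*y**2 + 2*y - 8; vanishes at y ∈ {-2}. (0, -2): f_x = -27 ≠ 0.
  x = 1: f_y(1, y) = 3*y**2 - 2*y - 16; vanishes at y ∈ {-2}. (1, -2): f_x = -48 ≠ 0.
  x = 2: f_y(2, y) = 3*y**2 - 6*y - 24; vanishes at y ∈ {-2, 4}. (2, -2): f_x = -75 ≠ 0; (2, 4): f_x = -147 ≠ 0.
  x = 3: f_y(3, y) = 3*y**2 - 10*y - 32; vanishes at y ∈ {-2}. (3, -2): f_x = -108 ≠ 0.
  x = 4: f_y(4, y) = 3*y**2 - 14*y - 40; vanishes at y ∈ {-2}. (4, -2): f_x = -147 ≠ 0.
Only singular point on the grid: (-3, -2).
Classify: substitute x = -3 + u, y = -2 + v and expand: f = -u**3 - 2*u*v**2 + v**3 + v**2.
No constant or linear terms (consistent with a singular point). Quadratic part: v**2. Cubic part: -u**3 - 2*u*v**2 + v**3.
The quadratic part v**2 is a perfect square, so there is a single (double) tangent line v = 0, i.e. y = -2. Restricting the cubic part to that line (v = 0) leaves -u**3 ≠ 0, so f is not divisible by v and the branch is v² ≈ u**3 to lowest order — this is a cusp.
Classification: cusp.


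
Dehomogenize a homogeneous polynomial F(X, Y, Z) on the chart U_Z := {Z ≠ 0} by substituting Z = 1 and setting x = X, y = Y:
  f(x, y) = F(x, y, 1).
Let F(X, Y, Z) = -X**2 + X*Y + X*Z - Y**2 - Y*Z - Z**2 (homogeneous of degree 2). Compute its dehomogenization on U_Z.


f(x, y) = -x**2 + x*y + x - y**2 - y - 1

On U_Z we set Z = 1. Each monomial c·X^i·Y^j·Z^k in F becomes c·x^i·y^j·1^k = c·x^i·y^j.
Substituting Z = 1: F(X, Y, 1) = -x**2 + x*y + x - y**2 - y - 1.
Note: deg(f) ≤ deg(F) = 2; strict inequality happens when F is divisible by Z (lost terms).


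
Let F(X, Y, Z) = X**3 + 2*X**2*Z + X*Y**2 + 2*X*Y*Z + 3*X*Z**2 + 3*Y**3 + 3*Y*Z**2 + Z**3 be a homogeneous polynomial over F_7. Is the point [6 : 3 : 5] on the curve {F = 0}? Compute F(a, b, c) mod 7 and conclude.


F(6,3,5) ≡ 4 (mod 7); P is NOT on the curve.

Evaluate F(6, 3, 5) term-by-term (mod 7).
  X**3 ↦ 1·216·1·1 = 216
  2*X**2*Z ↦ 2·36·1·5 = 360
  X*Y**2 ↦ 1·6·9·1 = 54
  2*X*Y*Z ↦ 2·6·3·5 = 180
  3*X*Z**2 ↦ 3·6·1·25 = 450
  3*Y**3 ↦ 3·1·27·1 = 81
  3*Y*Z**2 ↦ 3·1·3·25 = 225
  Z**3 ↦ 1·1·1·125 = 125
Sum: F(6, 3, 5) = (216) + (360) + (54) + (180) + (450) + (81) + (225) + (125) = 1691.
Reducing mod 7: 1691 ≡ 4 (mod 7).
Since F(a, b, c) ≡ 4 ≠ 0 (mod 7), P does NOT lie on the curve.


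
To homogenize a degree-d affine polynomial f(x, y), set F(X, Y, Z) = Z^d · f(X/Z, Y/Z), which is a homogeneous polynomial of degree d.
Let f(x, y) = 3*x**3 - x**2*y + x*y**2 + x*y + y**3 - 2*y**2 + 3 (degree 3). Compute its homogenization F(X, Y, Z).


F(X, Y, Z) = 3*X**3 - X**2*Y + X*Y**2 + X*Y*Z + Y**3 - 2*Y**2*Z + 3*Z**3

deg(f) = 3.
Substitute x = X/Z, y = Y/Z into f, then multiply by Z^3.
  monomial 3·x^3·y^0 ↦ 3·X^3·Y^0·Z^0.
  monomial -1·x^2·y^1 ↦ -1·X^2·Y^1·Z^0.
  monomial 1·x^1·y^2 ↦ 1·X^1·Y^2·Z^0.
  monomial 1·x^1·y^1 ↦ 1·X^1·Y^1·Z^1.
  monomial 1·x^0·y^3 ↦ 1·X^0·Y^3·Z^0.
  monomial -2·x^0·y^2 ↦ -2·X^0·Y^2·Z^1.
  monomial 3·x^0·y^0 ↦ 3·X^0·Y^0·Z^3.
Collecting: F(X, Y, Z) = 3*X**3 - X**2*Y + X*Y**2 + X*Y*Z + Y**3 - 2*Y**2*Z + 3*Z**3.


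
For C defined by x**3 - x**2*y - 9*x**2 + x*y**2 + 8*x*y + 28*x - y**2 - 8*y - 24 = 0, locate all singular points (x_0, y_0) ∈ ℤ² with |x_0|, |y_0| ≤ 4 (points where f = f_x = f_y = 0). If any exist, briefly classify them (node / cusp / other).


Singular points: {(2, -2)}; classification: node.

Compute partial derivatives:
  f_x = 3*x**2 - 2*x*y - 18*x + y**2 + 8*y + 28.
  f_y = -x**2 + 2*x*y + 8*x - 2*y - 8.
Scan x_0 ∈ {−4, ..., 4}. For each x_0, f_y(x_0, y) is a polynomial in y; find its integer roots y ∈ {−4, ..., 4}, then test f_x and f at those candidates.
  x = -4: f_y(-4, y) = -10*y - 56; no integer root y with |y| ≤ 4.
  x = -3: f_y(-3, y) = -8*y - 41; no integer root y with |y| ≤ 4.
  x = -2: f_y(-2, y) = -6*y - 28; no integer root y with |y| ≤ 4.
  x = -1: f_y(-1, y) = -4*y - 17; no integer root y with |y| ≤ 4.
  x = 0: f_y(0, y) = -2*y - 8; vanishes at y ∈ {-4}. (0, -4): f_x = 12 ≠ 0.
  x = 1: f_y(1, y) = -1; no integer root y with |y| ≤ 4.
  x = 2: f_y(2, y) = 2*y + 4; vanishes at y ∈ {-2}. (2, -2): f_x = 0, f = 0 — SINGULAR.
  x = 3: f_y(3, y) = 4*y + 7; no integer root y with |y| ≤ 4.
  x = 4: f_y(4, y) = 6*y + 8; no integer root y with |y| ≤ 4.
Only singular point on the grid: (2, -2).
Classify: substitute x = 2 + u, y = -2 + v and expand: f = u**3 - u**2*v - u**2 + u*v**2 + v**2.
No constant or linear terms (consistent with a singular point). Quadratic part: -u**2 + v**2. Cubic part: u**3 - u**2*v + u*v**2.
The quadratic part v**2 - u**2 = (v − u)(v + u) splits into two distinct linear factors, so there are two distinct tangent lines y − -2 = ±(x − 2) — this is a node (ordinary double point).
Classification: node.


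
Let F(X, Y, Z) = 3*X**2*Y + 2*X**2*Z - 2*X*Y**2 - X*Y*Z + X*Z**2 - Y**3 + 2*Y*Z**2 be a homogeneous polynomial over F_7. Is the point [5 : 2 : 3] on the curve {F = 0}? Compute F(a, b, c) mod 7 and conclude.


F(5,2,3) ≡ 2 (mod 7); P is NOT on the curve.

Evaluate F(5, 2, 3) term-by-term (mod 7).
  3*X**2*Y ↦ 3·25·2·1 = 150
  2*X**2*Z ↦ 2·25·1·3 = 150
  -2*X*Y**2 ↦ -2·5·4·1 = -40
  -X*Y*Z ↦ -1·5·2·3 = -30
  X*Z**2 ↦ 1·5·1·9 = 45
  -Y**3 ↦ -1·1·8·1 = -8
  2*Y*Z**2 ↦ 2·1·2·9 = 36
Sum: F(5, 2, 3) = (150) + (150) + (-40) + (-30) + (45) + (-8) + (36) = 303.
Reducing mod 7: 303 ≡ 2 (mod 7).
Since F(a, b, c) ≡ 2 ≠ 0 (mod 7), P does NOT lie on the curve.


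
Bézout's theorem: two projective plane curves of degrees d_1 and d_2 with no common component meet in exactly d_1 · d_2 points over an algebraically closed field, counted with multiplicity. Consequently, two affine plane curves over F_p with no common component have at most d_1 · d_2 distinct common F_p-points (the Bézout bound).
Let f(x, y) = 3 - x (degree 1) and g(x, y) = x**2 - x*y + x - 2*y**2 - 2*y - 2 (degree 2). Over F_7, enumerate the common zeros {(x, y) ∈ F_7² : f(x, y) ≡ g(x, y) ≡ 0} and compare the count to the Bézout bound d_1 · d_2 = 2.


Common zeros: {(3, 4)}; count = 1; Bézout bound = 2.

deg(f) = 1, deg(g) = 2, so Bézout bound = 2.
Scan x ∈ F_7. For each x, list the y ∈ F_7 with f(x, y) ≡ 0 and those with g(x, y) ≡ 0 (mod 7); the common zeros in that column are the intersection.
  x = 0: f ≡ 0 at y ∈ ∅; g ≡ 0 at y ∈ {2, 4}; common: ∅.
  x = 1: f ≡ 0 at y ∈ ∅; g ≡ 0 at y ∈ {0, 2}; common: ∅.
  x = 2: f ≡ 0 at y ∈ ∅; g ≡ 0 at y ∈ ∅; common: ∅.
  x = 3: f ≡ 0 at y ∈ {0, 1, 2, 3, 4, 5, 6}; g ≡ 0 at y ∈ {4}; common: {4}.
  x = 4: f ≡ 0 at y ∈ ∅; g ≡ 0 at y ∈ ∅; common: ∅.
  x = 5: f ≡ 0 at y ∈ ∅; g ≡ 0 at y ∈ {0}; common: ∅.
  x = 6: f ≡ 0 at y ∈ ∅; g ≡ 0 at y ∈ ∅; common: ∅.
Collecting: common zeros = {(3, 4)}, so the count is 1.
Comparison with the Bézout bound: 1 ≤ 2 = deg(f)·deg(g), as expected for curves with no common component (the affine F_7-count falls short of the bound because intersections may lie at infinity, over extension fields, or carry multiplicity).


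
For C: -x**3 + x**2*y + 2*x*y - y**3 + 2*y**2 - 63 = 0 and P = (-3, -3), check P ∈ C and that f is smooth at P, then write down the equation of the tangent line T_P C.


Tangent line at P: -15*x - 36*y - 153 = 0.

Step 1: f(-3, -3) = 0, so P lies on C.
Step 2: partial derivatives
  f_x(x, y) = -3*x**2 + 2*x*y + 2*y, f_y(x, y) = x**2 + 2*x - 3*y**2 + 4*y.
  f_x(P) = -15, f_y(P) = -36 (gradient nonzero, so P is smooth).
Step 3: tangent line at P: -15·(x − -3) + -36·(y − -3) = 0.
Expanding: -15*x - 36*y - 153 = 0.


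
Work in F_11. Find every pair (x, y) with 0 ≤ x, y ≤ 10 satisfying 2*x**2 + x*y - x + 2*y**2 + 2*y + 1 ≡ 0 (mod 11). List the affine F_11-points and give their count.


Affine F_11-points: {(1, 7), (1, 8), (2, 4), (2, 5), (5, 1), (6, 1), (6, 6), (7, 5), (7, 7), (8, 0), (8, 6), (9, 0)}; count = 12.

For each of the 121 pairs (x, y) ∈ F_11², evaluate f(x, y) mod 11. Record the zeros.
  x = 0: [0↦1, 1↦5, 2↦2, 3↦3, 4↦8, 5↦6, 6↦8, 7↦3, 8↦2, 9↦5, 10↦1]  zeros at y ∈ ∅
  x = 1: [0↦2, 1↦7, 2↦5, 3↦7, 4↦2, 5↦1, 6↦4, 7↦0, 8↦0, 9↦4, 10↦1]  zeros at y ∈ {7, 8}
  x = 2: [0↦7, 1↦2, 2↦1, 3↦4, 4↦0, 5↦0, 6↦4, 7↦1, 8↦2, 9↦7, 10↦5]  zeros at y ∈ {4, 5}
  x = 3: [0↦5, 1↦1, 2↦1, 3↦5, 4↦2, 5↦3, 6↦8, 7↦6, 8↦8, 9↦3, 10↦2]  zeros at y ∈ ∅
  x = 4: [0↦7, 1↦4, 2↦5, 3↦10, 4↦8, 5↦10, 6↦5, 7↦4, 8↦7, 9↦3, 10↦3]  zeros at y ∈ ∅
  x = 5: [0↦2, 1↦0, 2↦2, 3↦8, 4↦7, 5↦10, 6↦6, 7↦6, 8↦10, 9↦7, 10↦8]  zeros at y ∈ {1}
  x = 6: [0↦1, 1↦0, 2↦3, 3↦10, 4↦10, 5↦3, 6↦0, 7↦1, 8↦6, 9↦4, 10↦6]  zeros at y ∈ {1, 6}
  x = 7: [0↦4, 1↦4, 2↦8, 3↦5, 4↦6, 5↦0, 6↦9, 7↦0, 8↦6, 9↦5, 10↦8]  zeros at y ∈ {5, 7}
  x = 8: [0↦0, 1↦1, 2↦6, 3↦4, 4↦6, 5↦1, 6↦0, 7↦3, 8↦10, 9↦10, 10↦3]  zeros at y ∈ {0, 6}
  x = 9: [0↦0, 1↦2, 2↦8, 3↦7, 4↦10, 5↦6, 6↦6, 7↦10, 8↦7, 9↦8, 10↦2]  zeros at y ∈ {0}
  x = 10: [0↦4, 1↦7, 2↦3, 3↦3, 4↦7, 5↦4, 6↦5, 7↦10, 8↦8, 9↦10, 10↦5]  zeros at y ∈ ∅
Collecting zeros: affine points = {(1, 7), (1, 8), (2, 4), (2, 5), (5, 1), (6, 1), (6, 6), (7, 5), (7, 7), (8, 0), (8, 6), (9, 0)}.
Total count |C(F_11)_aff| = 12.


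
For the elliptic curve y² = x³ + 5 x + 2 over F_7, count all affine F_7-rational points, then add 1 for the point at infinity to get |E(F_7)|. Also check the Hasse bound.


Affine points = {(0, 3), (0, 4), (1, 1), (1, 6), (3, 3), (3, 4), (4, 3), (4, 4)}; affine count = 8; |E(F_7)| = 9.

Discriminant check: Δ ∝ 4a³ + 27b² = 4·5³ + 27·2² = 4·125 + 27·4 ≡ 6 (mod 7). Nonzero ⇒ E is nonsingular.
For each x ∈ F_7, compute rhs = x³ + 5·x + 2 mod 7, then count y ∈ F_7 with y² ≡ rhs.
  x = 0: rhs = 2, matching y values: 3, 4 (2 points).
  x = 1: rhs = 1, matching y values: 1, 6 (2 points).
  x = 2: rhs = 6, matching y values: none (0 points).
  x = 3: rhs = 2, matching y values: 3, 4 (2 points).
  x = 4: rhs = 2, matching y values: 3, 4 (2 points).
  x = 5: rhs = 5, matching y values: none (0 points).
  x = 6: rhs = 3, matching y values: none (0 points).
Total affine count: 8.
Full point count |E(F_7)| = 8 + 1 = 9.
Hasse bound: |9 − (7+1)| = |1| = 1 ≤ 2√7 ≈ 5.2915 ✓.


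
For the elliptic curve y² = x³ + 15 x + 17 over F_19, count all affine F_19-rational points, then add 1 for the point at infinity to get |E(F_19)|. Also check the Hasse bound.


Affine points = {(0, 6), (0, 13), (2, 6), (2, 13), (6, 0), (7, 3), (7, 16), (9, 8), (9, 11), (12, 5), (12, 14), (14, 8), (14, 11), (15, 8), (15, 11), (17, 6), (17, 13), (18, 1), (18, 18)}; affine count = 19; |E(F_19)| = 20.

Discriminant check: Δ ∝ 4a³ + 27b² = 4·15³ + 27·17² = 4·3375 + 27·289 ≡ 4 (mod 19). Nonzero ⇒ E is nonsingular.
For each x ∈ F_19, compute rhs = x³ + 15·x + 17 mod 19, then count y ∈ F_19 with y² ≡ rhs.
  x = 0: rhs = 17, matching y values: 6, 13 (2 points).
  x = 1: rhs = 14, matching y values: none (0 points).
  x = 2: rhs = 17, matching y values: 6, 13 (2 points).
  x = 3: rhs = 13, matching y values: none (0 points).
  x = 4: rhs = 8, matching y values: none (0 points).
  x = 5: rhs = 8, matching y values: none (0 points).
  x = 6: rhs = 0, matching y values: 0 (1 points).
  x = 7: rhs = 9, matching y values: 3, 16 (2 points).
  x = 8: rhs = 3, matching y values: none (0 points).
  x = 9: rhs = 7, matching y values: 8, 11 (2 points).
  x = 10: rhs = 8, matching y values: none (0 points).
  x = 11: rhs = 12, matching y values: none (0 points).
  x = 12: rhs = 6, matching y values: 5, 14 (2 points).
  x = 13: rhs = 15, matching y values: none (0 points).
  x = 14: rhs = 7, matching y values: 8, 11 (2 points).
  x = 15: rhs = 7, matching y values: 8, 11 (2 points).
  x = 16: rhs = 2, matching y values: none (0 points).
  x = 17: rhs = 17, matching y values: 6, 13 (2 points).
  x = 18: rhs = 1, matching y values: 1, 18 (2 points).
Total affine count: 19.
Full point count |E(F_19)| = 19 + 1 = 20.
Hasse bound: |20 − (19+1)| = |0| = 0 ≤ 2√19 ≈ 8.7178 ✓.


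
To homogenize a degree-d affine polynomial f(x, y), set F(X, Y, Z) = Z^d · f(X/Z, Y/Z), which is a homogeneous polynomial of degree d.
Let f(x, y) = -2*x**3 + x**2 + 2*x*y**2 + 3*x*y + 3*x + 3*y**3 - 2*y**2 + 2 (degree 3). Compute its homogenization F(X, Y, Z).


F(X, Y, Z) = -2*X**3 + X**2*Z + 2*X*Y**2 + 3*X*Y*Z + 3*X*Z**2 + 3*Y**3 - 2*Y**2*Z + 2*Z**3

deg(f) = 3.
Substitute x = X/Z, y = Y/Z into f, then multiply by Z^3.
  monomial -2·x^3·y^0 ↦ -2·X^3·Y^0·Z^0.
  monomial 1·x^2·y^0 ↦ 1·X^2·Y^0·Z^1.
  monomial 2·x^1·y^2 ↦ 2·X^1·Y^2·Z^0.
  monomial 3·x^1·y^1 ↦ 3·X^1·Y^1·Z^1.
  monomial 3·x^1·y^0 ↦ 3·X^1·Y^0·Z^2.
  monomial 3·x^0·y^3 ↦ 3·X^0·Y^3·Z^0.
  monomial -2·x^0·y^2 ↦ -2·X^0·Y^2·Z^1.
  monomial 2·x^0·y^0 ↦ 2·X^0·Y^0·Z^3.
Collecting: F(X, Y, Z) = -2*X**3 + X**2*Z + 2*X*Y**2 + 3*X*Y*Z + 3*X*Z**2 + 3*Y**3 - 2*Y**2*Z + 2*Z**3.


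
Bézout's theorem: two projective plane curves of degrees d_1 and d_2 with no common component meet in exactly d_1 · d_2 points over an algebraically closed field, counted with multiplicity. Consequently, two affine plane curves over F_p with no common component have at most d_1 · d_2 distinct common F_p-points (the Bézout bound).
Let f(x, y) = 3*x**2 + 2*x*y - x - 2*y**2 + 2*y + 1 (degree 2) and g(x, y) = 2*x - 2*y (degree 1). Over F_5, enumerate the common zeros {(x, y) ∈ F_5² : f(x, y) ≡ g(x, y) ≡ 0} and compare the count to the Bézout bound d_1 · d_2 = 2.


Common zeros: {(1, 1), (2, 2)}; count = 2; Bézout bound = 2.

deg(f) = 2, deg(g) = 1, so Bézout bound = 2.
Scan x ∈ F_5. For each x, list the y ∈ F_5 with f(x, y) ≡ 0 and those with g(x, y) ≡ 0 (mod 5); the common zeros in that column are the intersection.
  x = 0: f ≡ 0 at y ∈ ∅; g ≡ 0 at y ∈ {0}; common: ∅.
  x = 1: f ≡ 0 at y ∈ {1}; g ≡ 0 at y ∈ {1}; common: {1}.
  x = 2: f ≡ 0 at y ∈ {1, 2}; g ≡ 0 at y ∈ {2}; common: {2}.
  x = 3: f ≡ 0 at y ∈ {0, 4}; g ≡ 0 at y ∈ {3}; common: ∅.
  x = 4: f ≡ 0 at y ∈ {0}; g ≡ 0 at y ∈ {4}; common: ∅.
Collecting: common zeros = {(1, 1), (2, 2)}, so the count is 2.
Comparison with the Bézout bound: 2 ≤ 2 = deg(f)·deg(g), as expected for curves with no common component (the bound is attained).


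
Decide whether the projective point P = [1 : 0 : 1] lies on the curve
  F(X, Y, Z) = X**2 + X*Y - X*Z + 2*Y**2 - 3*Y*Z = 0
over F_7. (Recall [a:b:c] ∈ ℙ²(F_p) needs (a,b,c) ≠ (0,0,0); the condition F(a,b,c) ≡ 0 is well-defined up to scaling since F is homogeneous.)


F(1,0,1) ≡ 0 (mod 7); P is on the curve.

Evaluate F(1, 0, 1) term-by-term (mod 7).
  X**2 ↦ 1·1·1·1 = 1
  X*Y ↦ 1·1·0·1 = 0
  -X*Z ↦ -1·1·1·1 = -1
  2*Y**2 ↦ 2·1·0·1 = 0
  -3*Y*Z ↦ -3·1·0·1 = 0
Sum: F(1, 0, 1) = (1) + (0) + (-1) + (0) + (0) = 0.
Reducing mod 7: 0 ≡ 0 (mod 7).
Since F(a, b, c) ≡ 0 (mod 7), P lies on the curve.


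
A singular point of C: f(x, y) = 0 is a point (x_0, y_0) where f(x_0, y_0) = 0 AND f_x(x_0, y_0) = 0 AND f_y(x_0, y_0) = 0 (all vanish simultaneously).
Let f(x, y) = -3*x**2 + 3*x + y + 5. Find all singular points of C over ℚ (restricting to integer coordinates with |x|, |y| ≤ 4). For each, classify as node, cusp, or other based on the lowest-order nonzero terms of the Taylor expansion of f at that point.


No singular points in the scanned grid; C is smooth there.

Compute partial derivatives:
  f_x = 3 - 6*x.
  f_y = 1.
f_y = 1 is a nonzero constant, so f_y never vanishes: no point (x, y) can satisfy f = f_x = f_y = 0. In particular no (x, y) ∈ {−4, ..., 4}² is singular; the curve is smooth.


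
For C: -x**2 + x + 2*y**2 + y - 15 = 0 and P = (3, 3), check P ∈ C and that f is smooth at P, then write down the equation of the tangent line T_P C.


Tangent line at P: -5*x + 13*y - 24 = 0.

Step 1: f(3, 3) = 0, so P lies on C.
Step 2: partial derivatives
  f_x(x, y) = 1 - 2*x, f_y(x, y) = 4*y + 1.
  f_x(P) = -5, f_y(P) = 13 (gradient nonzero, so P is smooth).
Step 3: tangent line at P: -5·(x − 3) + 13·(y − 3) = 0.
Expanding: -5*x + 13*y - 24 = 0.


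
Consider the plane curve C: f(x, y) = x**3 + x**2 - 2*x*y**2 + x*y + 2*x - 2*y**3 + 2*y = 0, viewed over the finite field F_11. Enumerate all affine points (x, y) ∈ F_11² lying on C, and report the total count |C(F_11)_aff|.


Affine F_11-points: {(0, 0), (0, 1), (0, 10), (1, 7), (2, 8), (3, 10), (4, 0), (6, 0), (7, 2), (7, 3), (7, 10), (10, 7)}; count = 12.

For each of the 121 pairs (x, y) ∈ F_11², evaluate f(x, y) mod 11. Record the zeros.
  x = 0: [0↦0, 1↦0, 2↦10, 3↦7, 4↦1, 5↦2, 6↦9, 7↦10, 8↦4, 9↦1, 10↦0]  zeros at y ∈ {0, 1, 10}
  x = 1: [0↦4, 1↦3, 2↦8, 3↦7, 4↦10, 5↦5, 6↦2, 7↦0, 8↦9, 9↦6, 10↦1]  zeros at y ∈ {7}
  x = 2: [0↦5, 1↦3, 2↦3, 3↦4, 4↦5, 5↦5, 6↦3, 7↦9, 8↦0, 9↦8, 10↦10]  zeros at y ∈ {8}
  x = 3: [0↦9, 1↦6, 2↦1, 3↦4, 4↦3, 5↦8, 6↦7, 7↦10, 8↦5, 9↦2, 10↦0]  zeros at y ∈ {10}
  x = 4: [0↦0, 1↦7, 2↦8, 3↦2, 4↦10, 5↦9, 6↦9, 7↦9, 8↦8, 9↦5, 10↦10]  zeros at y ∈ {0}
  x = 5: [0↦6, 1↦1, 2↦8, 3↦4, 4↦10, 5↦3, 6↦4, 7↦1, 8↦4, 9↦1, 10↦2]  zeros at y ∈ ∅
  x = 6: [0↦0, 1↦5, 2↦7, 3↦5, 4↦9, 5↦7, 6↦9, 7↦3, 8↦10, 9↦7, 10↦4]  zeros at y ∈ {0}
  x = 7: [0↦10, 1↦3, 2↦0, 3↦0, 4↦2, 5↦5, 6↦8, 7↦10, 8↦10, 9↦7, 10↦0]  zeros at y ∈ {2, 3, 10}
  x = 8: [0↦9, 1↦1, 2↦4, 3↦6, 4↦6, 5↦3, 6↦7, 7↦6, 8↦10, 9↦7, 10↦7]  zeros at y ∈ ∅
  x = 9: [0↦3, 1↦5, 2↦3, 3↦7, 4↦5, 5↦7, 6↦1, 7↦8, 8↦5, 9↦2, 10↦9]  zeros at y ∈ ∅
  x = 10: [0↦9, 1↦10, 2↦3, 3↦9, 4↦5, 5↦1, 6↦7, 7↦0, 8↦1, 9↦9, 10↦1]  zeros at y ∈ {7}
Collecting zeros: affine points = {(0, 0), (0, 1), (0, 10), (1, 7), (2, 8), (3, 10), (4, 0), (6, 0), (7, 2), (7, 3), (7, 10), (10, 7)}.
Total count |C(F_11)_aff| = 12.


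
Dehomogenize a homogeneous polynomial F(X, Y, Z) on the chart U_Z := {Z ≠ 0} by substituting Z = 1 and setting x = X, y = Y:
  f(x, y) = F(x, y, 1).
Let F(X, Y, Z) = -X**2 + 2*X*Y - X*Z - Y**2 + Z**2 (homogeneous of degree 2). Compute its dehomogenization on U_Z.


f(x, y) = -x**2 + 2*x*y - x - y**2 + 1

On U_Z we set Z = 1. Each monomial c·X^i·Y^j·Z^k in F becomes c·x^i·y^j·1^k = c·x^i·y^j.
Substituting Z = 1: F(X, Y, 1) = -x**2 + 2*x*y - x - y**2 + 1.
Note: deg(f) ≤ deg(F) = 2; strict inequality happens when F is divisible by Z (lost terms).


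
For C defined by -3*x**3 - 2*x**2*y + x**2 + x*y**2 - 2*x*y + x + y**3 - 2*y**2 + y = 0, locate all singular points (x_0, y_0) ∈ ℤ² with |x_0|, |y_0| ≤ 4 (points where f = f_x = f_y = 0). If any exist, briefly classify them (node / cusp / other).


Singular points: {(0, 1)}; classification: node.

Compute partial derivatives:
  f_x = -9*x**2 - 4*x*y + 2*x + y**2 - 2*y + 1.
  f_y = -2*x**2 + 2*x*y - 2*x + 3*y**2 - 4*y + 1.
Scan x_0 ∈ {−4, ..., 4}. For each x_0, f_y(x_0, y) is a polynomial in y; find its integer roots y ∈ {−4, ..., 4}, then test f_x and f at those candidates.
  x = -4: f_y(-4, y) = 3*y**2 - 12*y - 23; no integer root y with |y| ≤ 4.
  x = -3: f_y(-3, y) = 3*y**2 - 10*y - 11; no integer root y with |y| ≤ 4.
  x = -2: f_y(-2, y) = 3*y**2 - 8*y - 3; vanishes at y ∈ {3}. (-2, 3): f_x = -12 ≠ 0.
  x = -1: f_y(-1, y) = 3*y**2 - 6*y + 1; no integer root y with |y| ≤ 4.
  x = 0: f_y(0, y) = 3*y**2 - 4*y + 1; vanishes at y ∈ {1}. (0, 1): f_x = 0, f = 0 — SINGULAR.
  x = 1: f_y(1, y) = 3*y**2 - 2*y - 3; no integer root y with |y| ≤ 4.
  x = 2: f_y(2, y) = 3*y**2 - 11; no integer root y with |y| ≤ 4.
  x = 3: f_y(3, y) = 3*y**2 + 2*y - 23; no integer root y with |y| ≤ 4.
  x = 4: f_y(4, y) = 3*y**2 + 4*y - 39; vanishes at y ∈ {3}. (4, 3): f_x = -180 ≠ 0.
Only singular point on the grid: (0, 1).
Classify: substitute x = 0 + u, y = 1 + v and expand: f = -3*u**3 - 2*u**2*v - u**2 + u*v**2 + v**3 + v**2.
No constant or linear terms (consistent with a singular point). Quadratic part: -u**2 + v**2. Cubic part: -3*u**3 - 2*u**2*v + u*v**2 + v**3.
The quadratic part v**2 - u**2 = (v − u)(v + u) splits into two distinct linear factors, so there are two distinct tangent lines y − 1 = ±(x − 0) — this is a node (ordinary double point).
Classification: node.


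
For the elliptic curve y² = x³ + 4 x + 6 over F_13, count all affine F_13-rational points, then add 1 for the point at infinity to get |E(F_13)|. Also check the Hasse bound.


Affine points = {(2, 3), (2, 10), (6, 5), (6, 8), (7, 0), (8, 2), (8, 11), (9, 2), (9, 11), (11, 4), (11, 9), (12, 1), (12, 12)}; affine count = 13; |E(F_13)| = 14.

Discriminant check: Δ ∝ 4a³ + 27b² = 4·4³ + 27·6² = 4·64 + 27·36 ≡ 6 (mod 13). Nonzero ⇒ E is nonsingular.
For each x ∈ F_13, compute rhs = x³ + 4·x + 6 mod 13, then count y ∈ F_13 with y² ≡ rhs.
  x = 0: rhs = 6, matching y values: none (0 points).
  x = 1: rhs = 11, matching y values: none (0 points).
  x = 2: rhs = 9, matching y values: 3, 10 (2 points).
  x = 3: rhs = 6, matching y values: none (0 points).
  x = 4: rhs = 8, matching y values: none (0 points).
  x = 5: rhs = 8, matching y values: none (0 points).
  x = 6: rhs = 12, matching y values: 5, 8 (2 points).
  x = 7: rhs = 0, matching y values: 0 (1 points).
  x = 8: rhs = 4, matching y values: 2, 11 (2 points).
  x = 9: rhs = 4, matching y values: 2, 11 (2 points).
  x = 10: rhs = 6, matching y values: none (0 points).
  x = 11: rhs = 3, matching y values: 4, 9 (2 points).
  x = 12: rhs = 1, matching y values: 1, 12 (2 points).
Total affine count: 13.
Full point count |E(F_13)| = 13 + 1 = 14.
Hasse bound: |14 − (13+1)| = |0| = 0 ≤ 2√13 ≈ 7.2111 ✓.


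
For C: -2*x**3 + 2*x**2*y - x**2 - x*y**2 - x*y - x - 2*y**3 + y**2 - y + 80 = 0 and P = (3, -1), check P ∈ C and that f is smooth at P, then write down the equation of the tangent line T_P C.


Tangent line at P: -73*x + 12*y + 231 = 0.

Step 1: f(3, -1) = 0, so P lies on C.
Step 2: partial derivatives
  f_x(x, y) = -6*x**2 + 4*x*y - 2*x - y**2 - y - 1, f_y(x, y) = 2*x**2 - 2*x*y - x - 6*y**2 + 2*y - 1.
  f_x(P) = -73, f_y(P) = 12 (gradient nonzero, so P is smooth).
Step 3: tangent line at P: -73·(x − 3) + 12·(y − -1) = 0.
Expanding: -73*x + 12*y + 231 = 0.


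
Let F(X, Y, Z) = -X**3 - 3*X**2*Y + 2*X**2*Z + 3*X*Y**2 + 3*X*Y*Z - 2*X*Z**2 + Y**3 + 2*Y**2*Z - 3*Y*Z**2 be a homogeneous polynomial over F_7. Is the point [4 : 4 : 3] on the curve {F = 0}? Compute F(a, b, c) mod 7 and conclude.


F(4,4,3) ≡ 2 (mod 7); P is NOT on the curve.

Evaluate F(4, 4, 3) term-by-term (mod 7).
  -X**3 ↦ -1·64·1·1 = -64
  -3*X**2*Y ↦ -3·16·4·1 = -192
  2*X**2*Z ↦ 2·16·1·3 = 96
  3*X*Y**2 ↦ 3·4·16·1 = 192
  3*X*Y*Z ↦ 3·4·4·3 = 144
  -2*X*Z**2 ↦ -2·4·1·9 = -72
  Y**3 ↦ 1·1·64·1 = 64
  2*Y**2*Z ↦ 2·1·16·3 = 96
  -3*Y*Z**2 ↦ -3·1·4·9 = -108
Sum: F(4, 4, 3) = (-64) + (-192) + (96) + (192) + (144) + (-72) + (64) + (96) + (-108) = 156.
Reducing mod 7: 156 ≡ 2 (mod 7).
Since F(a, b, c) ≡ 2 ≠ 0 (mod 7), P does NOT lie on the curve.


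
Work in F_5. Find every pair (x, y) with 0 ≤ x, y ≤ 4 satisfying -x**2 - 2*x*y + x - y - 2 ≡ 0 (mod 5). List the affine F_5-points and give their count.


Affine F_5-points: {(0, 3), (1, 1), (3, 1), (4, 4)}; count = 4.

For each of the 25 pairs (x, y) ∈ F_5², evaluate f(x, y) mod 5. Record the zeros.
  x = 0: [0↦3, 1↦2, 2↦1, 3↦0, 4↦4]  zeros at y ∈ {3}
  x = 1: [0↦3, 1↦0, 2↦2, 3↦4, 4↦1]  zeros at y ∈ {1}
  x = 2: [0↦1, 1↦1, 2↦1, 3↦1, 4↦1]  zeros at y ∈ ∅
  x = 3: [0↦2, 1↦0, 2↦3, 3↦1, 4↦4]  zeros at y ∈ {1}
  x = 4: [0↦1, 1↦2, 2↦3, 3↦4, 4↦0]  zeros at y ∈ {4}
Collecting zeros: affine points = {(0, 3), (1, 1), (3, 1), (4, 4)}.
Total count |C(F_5)_aff| = 4.


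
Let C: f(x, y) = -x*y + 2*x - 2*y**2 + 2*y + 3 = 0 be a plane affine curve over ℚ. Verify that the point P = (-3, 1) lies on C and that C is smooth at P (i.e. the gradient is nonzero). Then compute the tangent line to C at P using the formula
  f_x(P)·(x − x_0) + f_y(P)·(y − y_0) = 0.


Tangent line at P: x + y + 2 = 0.

Step 1: f(-3, 1) = 0, so P lies on C.
Step 2: partial derivatives
  f_x(x, y) = 2 - y, f_y(x, y) = -x - 4*y + 2.
  f_x(P) = 1, f_y(P) = 1 (gradient nonzero, so P is smooth).
Step 3: tangent line at P: 1·(x − -3) + 1·(y − 1) = 0.
Expanding: x + y + 2 = 0.


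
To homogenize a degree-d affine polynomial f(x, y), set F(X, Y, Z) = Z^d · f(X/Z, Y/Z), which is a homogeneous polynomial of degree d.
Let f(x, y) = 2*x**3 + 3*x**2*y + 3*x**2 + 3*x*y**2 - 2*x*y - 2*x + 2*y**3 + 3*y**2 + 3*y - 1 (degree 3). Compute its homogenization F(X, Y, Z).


F(X, Y, Z) = 2*X**3 + 3*X**2*Y + 3*X**2*Z + 3*X*Y**2 - 2*X*Y*Z - 2*X*Z**2 + 2*Y**3 + 3*Y**2*Z + 3*Y*Z**2 - Z**3

deg(f) = 3.
Substitute x = X/Z, y = Y/Z into f, then multiply by Z^3.
  monomial 2·x^3·y^0 ↦ 2·X^3·Y^0·Z^0.
  monomial 3·x^2·y^1 ↦ 3·X^2·Y^1·Z^0.
  monomial 3·x^2·y^0 ↦ 3·X^2·Y^0·Z^1.
  monomial 3·x^1·y^2 ↦ 3·X^1·Y^2·Z^0.
  monomial -2·x^1·y^1 ↦ -2·X^1·Y^1·Z^1.
  monomial -2·x^1·y^0 ↦ -2·X^1·Y^0·Z^2.
  monomial 2·x^0·y^3 ↦ 2·X^0·Y^3·Z^0.
  monomial 3·x^0·y^2 ↦ 3·X^0·Y^2·Z^1.
  monomial 3·x^0·y^1 ↦ 3·X^0·Y^1·Z^2.
  monomial -1·x^0·y^0 ↦ -1·X^0·Y^0·Z^3.
Collecting: F(X, Y, Z) = 2*X**3 + 3*X**2*Y + 3*X**2*Z + 3*X*Y**2 - 2*X*Y*Z - 2*X*Z**2 + 2*Y**3 + 3*Y**2*Z + 3*Y*Z**2 - Z**3.


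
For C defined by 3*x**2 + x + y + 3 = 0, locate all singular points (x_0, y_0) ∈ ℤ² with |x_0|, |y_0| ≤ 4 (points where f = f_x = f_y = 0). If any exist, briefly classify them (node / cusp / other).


No singular points in the scanned grid; C is smooth there.

Compute partial derivatives:
  f_x = 6*x + 1.
  f_y = 1.
f_y = 1 is a nonzero constant, so f_y never vanishes: no point (x, y) can satisfy f = f_x = f_y = 0. In particular no (x, y) ∈ {−4, ..., 4}² is singular; the curve is smooth.


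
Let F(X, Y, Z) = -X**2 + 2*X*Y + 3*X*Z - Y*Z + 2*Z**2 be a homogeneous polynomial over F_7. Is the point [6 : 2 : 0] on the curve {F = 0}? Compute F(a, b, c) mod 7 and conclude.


F(6,2,0) ≡ 2 (mod 7); P is NOT on the curve.

Evaluate F(6, 2, 0) term-by-term (mod 7).
  -X**2 ↦ -1·36·1·1 = -36
  2*X*Y ↦ 2·6·2·1 = 24
  3*X*Z ↦ 3·6·1·0 = 0
  -Y*Z ↦ -1·1·2·0 = 0
  2*Z**2 ↦ 2·1·1·0 = 0
Sum: F(6, 2, 0) = (-36) + (24) + (0) + (0) + (0) = -12.
Reducing mod 7: -12 ≡ 2 (mod 7).
Since F(a, b, c) ≡ 2 ≠ 0 (mod 7), P does NOT lie on the curve.


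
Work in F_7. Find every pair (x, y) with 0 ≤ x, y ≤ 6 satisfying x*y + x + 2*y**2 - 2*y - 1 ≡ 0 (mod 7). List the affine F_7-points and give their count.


Affine F_7-points: {(1, 0), (1, 4), (4, 1), (4, 5), (6, 2), (6, 3)}; count = 6.

For each of the 49 pairs (x, y) ∈ F_7², evaluate f(x, y) mod 7. Record the zeros.
  x = 0: [0↦6, 1↦6, 2↦3, 3↦4, 4↦2, 5↦4, 6↦3]  zeros at y ∈ ∅
  x = 1: [0↦0, 1↦1, 2↦6, 3↦1, 4↦0, 5↦3, 6↦3]  zeros at y ∈ {0, 4}
  x = 2: [0↦1, 1↦3, 2↦2, 3↦5, 4↦5, 5↦2, 6↦3]  zeros at y ∈ ∅
  x = 3: [0↦2, 1↦5, 2↦5, 3↦2, 4↦3, 5↦1, 6↦3]  zeros at y ∈ ∅
  x = 4: [0↦3, 1↦0, 2↦1, 3↦6, 4↦1, 5↦0, 6↦3]  zeros at y ∈ {1, 5}
  x = 5: [0↦4, 1↦2, 2↦4, 3↦3, 4↦6, 5↦6, 6↦3]  zeros at y ∈ ∅
  x = 6: [0↦5, 1↦4, 2↦0, 3↦0, 4↦4, 5↦5, 6↦3]  zeros at y ∈ {2, 3}
Collecting zeros: affine points = {(1, 0), (1, 4), (4, 1), (4, 5), (6, 2), (6, 3)}.
Total count |C(F_7)_aff| = 6.


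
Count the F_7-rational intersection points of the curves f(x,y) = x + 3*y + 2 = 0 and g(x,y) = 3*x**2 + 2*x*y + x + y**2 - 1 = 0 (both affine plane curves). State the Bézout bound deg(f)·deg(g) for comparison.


Common zeros: {(3, 3)}; count = 1; Bézout bound = 2.

deg(f) = 1, deg(g) = 2, so Bézout bound = 2.
Scan x ∈ F_7. For each x, list the y ∈ F_7 with f(x, y) ≡ 0 and those with g(x, y) ≡ 0 (mod 7); the common zeros in that column are the intersection.
  x = 0: f ≡ 0 at y ∈ {4}; g ≡ 0 at y ∈ {1, 6}; common: ∅.
  x = 1: f ≡ 0 at y ∈ {6}; g ≡ 0 at y ∈ ∅; common: ∅.
  x = 2: f ≡ 0 at y ∈ {1}; g ≡ 0 at y ∈ ∅; common: ∅.
  x = 3: f ≡ 0 at y ∈ {3}; g ≡ 0 at y ∈ {3, 5}; common: {3}.
  x = 4: f ≡ 0 at y ∈ {5}; g ≡ 0 at y ∈ {3}; common: ∅.
  x = 5: f ≡ 0 at y ∈ {0}; g ≡ 0 at y ∈ {5, 6}; common: ∅.
  x = 6: f ≡ 0 at y ∈ {2}; g ≡ 0 at y ∈ {1}; common: ∅.
Collecting: common zeros = {(3, 3)}, so the count is 1.
Comparison with the Bézout bound: 1 ≤ 2 = deg(f)·deg(g), as expected for curves with no common component (the affine F_7-count falls short of the bound because intersections may lie at infinity, over extension fields, or carry multiplicity).


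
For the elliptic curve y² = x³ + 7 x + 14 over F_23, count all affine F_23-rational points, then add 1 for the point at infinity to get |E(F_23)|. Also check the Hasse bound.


Affine points = {(2, 6), (2, 17), (3, 4), (3, 19), (5, 6), (5, 17), (9, 1), (9, 22), (10, 7), (10, 16), (12, 3), (12, 20), (13, 5), (13, 18), (14, 2), (14, 21), (16, 6), (16, 17), (17, 3), (17, 20), (20, 9), (20, 14), (22, 11), (22, 12)}; affine count = 24; |E(F_23)| = 25.

Discriminant check: Δ ∝ 4a³ + 27b² = 4·7³ + 27·14² = 4·343 + 27·196 ≡ 17 (mod 23). Nonzero ⇒ E is nonsingular.
For each x ∈ F_23, compute rhs = x³ + 7·x + 14 mod 23, then count y ∈ F_23 with y² ≡ rhs.
  x = 0: rhs = 14, matching y values: none (0 points).
  x = 1: rhs = 22, matching y values: none (0 points).
  x = 2: rhs = 13, matching y values: 6, 17 (2 points).
  x = 3: rhs = 16, matching y values: 4, 19 (2 points).
  x = 4: rhs = 14, matching y values: none (0 points).
  x = 5: rhs = 13, matching y values: 6, 17 (2 points).
  x = 6: rhs = 19, matching y values: none (0 points).
  x = 7: rhs = 15, matching y values: none (0 points).
  x = 8: rhs = 7, matching y values: none (0 points).
  x = 9: rhs = 1, matching y values: 1, 22 (2 points).
  x = 10: rhs = 3, matching y values: 7, 16 (2 points).
  x = 11: rhs = 19, matching y values: none (0 points).
  x = 12: rhs = 9, matching y values: 3, 20 (2 points).
  x = 13: rhs = 2, matching y values: 5, 18 (2 points).
  x = 14: rhs = 4, matching y values: 2, 21 (2 points).
  x = 15: rhs = 21, matching y values: none (0 points).
  x = 16: rhs = 13, matching y values: 6, 17 (2 points).
  x = 17: rhs = 9, matching y values: 3, 20 (2 points).
  x = 18: rhs = 15, matching y values: none (0 points).
  x = 19: rhs = 14, matching y values: none (0 points).
  x = 20: rhs = 12, matching y values: 9, 14 (2 points).
  x = 21: rhs = 15, matching y values: none (0 points).
  x = 22: rhs = 6, matching y values: 11, 12 (2 points).
Total affine count: 24.
Full point count |E(F_23)| = 24 + 1 = 25.
Hasse bound: |25 − (23+1)| = |1| = 1 ≤ 2√23 ≈ 9.5917 ✓.


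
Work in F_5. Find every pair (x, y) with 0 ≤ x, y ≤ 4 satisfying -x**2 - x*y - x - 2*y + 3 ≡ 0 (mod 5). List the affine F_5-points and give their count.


Affine F_5-points: {(0, 4), (1, 2), (2, 3), (4, 3)}; count = 4.

For each of the 25 pairs (x, y) ∈ F_5², evaluate f(x, y) mod 5. Record the zeros.
  x = 0: [0↦3, 1↦1, 2↦4, 3↦2, 4↦0]  zeros at y ∈ {4}
  x = 1: [0↦1, 1↦3, 2↦0, 3↦2, 4↦4]  zeros at y ∈ {2}
  x = 2: [0↦2, 1↦3, 2↦4, 3↦0, 4↦1]  zeros at y ∈ {3}
  x = 3: [0↦1, 1↦1, 2↦1, 3↦1, 4↦1]  zeros at y ∈ ∅
  x = 4: [0↦3, 1↦2, 2↦1, 3↦0, 4↦4]  zeros at y ∈ {3}
Collecting zeros: affine points = {(0, 4), (1, 2), (2, 3), (4, 3)}.
Total count |C(F_5)_aff| = 4.


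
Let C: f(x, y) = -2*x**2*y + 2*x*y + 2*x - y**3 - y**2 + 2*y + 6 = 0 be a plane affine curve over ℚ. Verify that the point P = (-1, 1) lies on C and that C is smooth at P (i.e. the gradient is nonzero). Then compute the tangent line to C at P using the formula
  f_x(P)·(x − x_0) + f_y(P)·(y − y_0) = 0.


Tangent line at P: 8*x - 7*y + 15 = 0.

Step 1: f(-1, 1) = 0, so P lies on C.
Step 2: partial derivatives
  f_x(x, y) = -4*x*y + 2*y + 2, f_y(x, y) = -2*x**2 + 2*x - 3*y**2 - 2*y + 2.
  f_x(P) = 8, f_y(P) = -7 (gradient nonzero, so P is smooth).
Step 3: tangent line at P: 8·(x − -1) + -7·(y − 1) = 0.
Expanding: 8*x - 7*y + 15 = 0.


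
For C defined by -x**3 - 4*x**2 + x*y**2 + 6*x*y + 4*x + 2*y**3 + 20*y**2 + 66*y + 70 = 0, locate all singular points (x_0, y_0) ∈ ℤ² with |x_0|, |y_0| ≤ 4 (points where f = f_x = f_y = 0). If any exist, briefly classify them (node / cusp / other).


Singular points: {(-1, -3)}; classification: node.

Compute partial derivatives:
  f_x = -3*x**2 - 8*x + y**2 + 6*y + 4.
  f_y = 2*x*y + 6*x + 6*y**2 + 40*y + 66.
Scan x_0 ∈ {−4, ..., 4}. For each x_0, f_y(x_0, y) is a polynomial in y; find its integer roots y ∈ {−4, ..., 4}, then test f_x and f at those candidates.
  x = -4: f_y(-4, y) = 6*y**2 + 32*y + 42; vanishes at y ∈ {-3}. (-4, -3): f_x = -21 ≠ 0.
  x = -3: f_y(-3, y) = 6*y**2 + 34*y + 48; vanishes at y ∈ {-3}. (-3, -3): f_x = -8 ≠ 0.
  x = -2: f_y(-2, y) = 6*y**2 + 36*y + 54; vanishes at y ∈ {-3}. (-2, -3): f_x = -1 ≠ 0.
  x = -1: f_y(-1, y) = 6*y**2 + 38*y + 60; vanishes at y ∈ {-3}. (-1, -3): f_x = 0, f = 0 — SINGULAR.
  x = 0: f_y(0, y) = 6*y**2 + 40*y + 66; vanishes at y ∈ {-3}. (0, -3): f_x = -5 ≠ 0.
  x = 1: f_y(1, y) = 6*y**2 + 42*y + 72; vanishes at y ∈ {-4, -3}. (1, -4): f_x = -15 ≠ 0; (1, -3): f_x = -16 ≠ 0.
  x = 2: f_y(2, y) = 6*y**2 + 44*y + 78; vanishes at y ∈ {-3}. (2, -3): f_x = -33 ≠ 0.
  x = 3: f_y(3, y) = 6*y**2 + 46*y + 84; vanishes at y ∈ {-3}. (3, -3): f_x = -56 ≠ 0.
  x = 4: f_y(4, y) = 6*y**2 + 48*y + 90; vanishes at y ∈ {-3}. (4, -3): f_x = -85 ≠ 0.
Only singular point on the grid: (-1, -3).
Classify: substitute x = -1 + u, y = -3 + v and expand: f = -u**3 - u**2 + u*v**2 + 2*v**3 + v**2.
No constant or linear terms (consistent with a singular point). Quadratic part: -u**2 + v**2. Cubic part: -u**3 + u*v**2 + 2*v**3.
The quadratic part v**2 - u**2 = (v − u)(v + u) splits into two distinct linear factors, so there are two distinct tangent lines y − -3 = ±(x − -1) — this is a node (ordinary double point).
Classification: node.


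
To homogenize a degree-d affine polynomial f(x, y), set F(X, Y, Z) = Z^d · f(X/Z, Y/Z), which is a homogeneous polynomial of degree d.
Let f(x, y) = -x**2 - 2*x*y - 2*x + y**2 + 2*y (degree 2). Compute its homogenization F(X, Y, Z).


F(X, Y, Z) = -X**2 - 2*X*Y - 2*X*Z + Y**2 + 2*Y*Z

deg(f) = 2.
Substitute x = X/Z, y = Y/Z into f, then multiply by Z^2.
  monomial -1·x^2·y^0 ↦ -1·X^2·Y^0·Z^0.
  monomial -2·x^1·y^1 ↦ -2·X^1·Y^1·Z^0.
  monomial -2·x^1·y^0 ↦ -2·X^1·Y^0·Z^1.
  monomial 1·x^0·y^2 ↦ 1·X^0·Y^2·Z^0.
  monomial 2·x^0·y^1 ↦ 2·X^0·Y^1·Z^1.
Collecting: F(X, Y, Z) = -X**2 - 2*X*Y - 2*X*Z + Y**2 + 2*Y*Z.


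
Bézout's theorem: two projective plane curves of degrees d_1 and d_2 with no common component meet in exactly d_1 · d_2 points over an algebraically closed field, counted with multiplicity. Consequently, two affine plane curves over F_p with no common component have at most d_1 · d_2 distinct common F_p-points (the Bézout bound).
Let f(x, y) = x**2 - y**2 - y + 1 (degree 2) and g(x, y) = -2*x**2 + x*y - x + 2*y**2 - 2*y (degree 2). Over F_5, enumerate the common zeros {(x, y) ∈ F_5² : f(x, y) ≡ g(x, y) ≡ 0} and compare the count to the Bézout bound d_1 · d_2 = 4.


Common zeros: {(2, 0), (3, 4)}; count = 2; Bézout bound = 4.

deg(f) = 2, deg(g) = 2, so Bézout bound = 4.
Scan x ∈ F_5. For each x, list the y ∈ F_5 with f(x, y) ≡ 0 and those with g(x, y) ≡ 0 (mod 5); the common zeros in that column are the intersection.
  x = 0: f ≡ 0 at y ∈ {2}; g ≡ 0 at y ∈ {0, 1}; common: ∅.
  x = 1: f ≡ 0 at y ∈ {1, 3}; g ≡ 0 at y ∈ {4}; common: ∅.
  x = 2: f ≡ 0 at y ∈ {0, 4}; g ≡ 0 at y ∈ {0}; common: {0}.
  x = 3: f ≡ 0 at y ∈ {0, 4}; g ≡ 0 at y ∈ {3, 4}; common: {4}.
  x = 4: f ≡ 0 at y ∈ {1, 3}; g ≡ 0 at y ∈ ∅; common: ∅.
Collecting: common zeros = {(2, 0), (3, 4)}, so the count is 2.
Comparison with the Bézout bound: 2 ≤ 4 = deg(f)·deg(g), as expected for curves with no common component (the affine F_5-count falls short of the bound because intersections may lie at infinity, over extension fields, or carry multiplicity).


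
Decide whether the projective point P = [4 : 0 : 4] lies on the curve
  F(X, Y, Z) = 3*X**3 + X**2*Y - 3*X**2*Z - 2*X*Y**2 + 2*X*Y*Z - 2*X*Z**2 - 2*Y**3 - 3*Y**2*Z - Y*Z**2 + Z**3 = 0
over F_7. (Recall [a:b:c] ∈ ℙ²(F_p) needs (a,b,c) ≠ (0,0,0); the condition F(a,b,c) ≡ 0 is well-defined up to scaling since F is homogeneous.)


F(4,0,4) ≡ 6 (mod 7); P is NOT on the curve.

Evaluate F(4, 0, 4) term-by-term (mod 7).
  3*X**3 ↦ 3·64·1·1 = 192
  X**2*Y ↦ 1·16·0·1 = 0
  -3*X**2*Z ↦ -3·16·1·4 = -192
  -2*X*Y**2 ↦ -2·4·0·1 = 0
  2*X*Y*Z ↦ 2·4·0·4 = 0
  -2*X*Z**2 ↦ -2·4·1·16 = -128
  -2*Y**3 ↦ -2·1·0·1 = 0
  -3*Y**2*Z ↦ -3·1·0·4 = 0
  -Y*Z**2 ↦ -1·1·0·16 = 0
  Z**3 ↦ 1·1·1·64 = 64
Sum: F(4, 0, 4) = (192) + (0) + (-192) + (0) + (0) + (-128) + (0) + (0) + (0) + (64) = -64.
Reducing mod 7: -64 ≡ 6 (mod 7).
Since F(a, b, c) ≡ 6 ≠ 0 (mod 7), P does NOT lie on the curve.


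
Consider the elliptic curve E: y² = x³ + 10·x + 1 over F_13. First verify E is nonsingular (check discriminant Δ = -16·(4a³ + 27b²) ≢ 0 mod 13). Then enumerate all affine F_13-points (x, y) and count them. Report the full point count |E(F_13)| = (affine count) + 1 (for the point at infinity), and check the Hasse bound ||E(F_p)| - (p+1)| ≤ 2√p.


Affine points = {(0, 1), (0, 12), (1, 5), (1, 8), (2, 4), (2, 9), (4, 1), (4, 12), (6, 2), (6, 11), (9, 1), (9, 12), (10, 3), (10, 10), (11, 5), (11, 8), (12, 4), (12, 9)}; affine count = 18; |E(F_13)| = 19.

Discriminant check: Δ ∝ 4a³ + 27b² = 4·10³ + 27·1² = 4·1000 + 27·1 ≡ 10 (mod 13). Nonzero ⇒ E is nonsingular.
For each x ∈ F_13, compute rhs = x³ + 10·x + 1 mod 13, then count y ∈ F_13 with y² ≡ rhs.
  x = 0: rhs = 1, matching y values: 1, 12 (2 points).
  x = 1: rhs = 12, matching y values: 5, 8 (2 points).
  x = 2: rhs = 3, matching y values: 4, 9 (2 points).
  x = 3: rhs = 6, matching y values: none (0 points).
  x = 4: rhs = 1, matching y values: 1, 12 (2 points).
  x = 5: rhs = 7, matching y values: none (0 points).
  x = 6: rhs = 4, matching y values: 2, 11 (2 points).
  x = 7: rhs = 11, matching y values: none (0 points).
  x = 8: rhs = 8, matching y values: none (0 points).
  x = 9: rhs = 1, matching y values: 1, 12 (2 points).
  x = 10: rhs = 9, matching y values: 3, 10 (2 points).
  x = 11: rhs = 12, matching y values: 5, 8 (2 points).
  x = 12: rhs = 3, matching y values: 4, 9 (2 points).
Total affine count: 18.
Full point count |E(F_13)| = 18 + 1 = 19.
Hasse bound: |19 − (13+1)| = |5| = 5 ≤ 2√13 ≈ 7.2111 ✓.
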